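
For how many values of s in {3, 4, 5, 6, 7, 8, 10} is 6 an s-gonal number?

s = 3: P(3, 3) = 6. ✓
s = 4: P(4, 2) = 4 and P(4, 3) = 9; 6 is not s-gonal.
s = 5: P(5, 2) = 5 and P(5, 3) = 12; 6 is not s-gonal.
s = 6: P(6, 2) = 6. ✓
s = 7: P(7, 1) = 1 and P(7, 2) = 7; 6 is not s-gonal.
s = 8: P(8, 1) = 1 and P(8, 2) = 8; 6 is not s-gonal.
s = 10: P(10, 1) = 1 and P(10, 2) = 10; 6 is not s-gonal.
Hits: s ∈ {3, 6} → 2.

2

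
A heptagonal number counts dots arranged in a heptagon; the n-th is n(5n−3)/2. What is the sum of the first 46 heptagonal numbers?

Σ i(5i−3)/2 = (5Σi² − 3Σi) / 2 over i = 1..46.
Σi = 1081 and Σi² = 33511.
(5·33511 − 3·1081) / 2 = 164312/2 = 82156.

82156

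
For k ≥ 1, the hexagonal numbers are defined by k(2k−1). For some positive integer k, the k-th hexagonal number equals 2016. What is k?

Set n(2n−1) = 2016, giving 2n² − n − 2016 = 0.
So n = (1 + 127) / 4 = 128/4 = 32.

32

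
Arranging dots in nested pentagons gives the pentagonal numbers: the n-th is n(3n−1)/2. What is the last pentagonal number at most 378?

376

Solve n(3n−1)/2 ≤ 378 for integer n.
n = 16 gives 376 ≤ 378, while n = 17 gives 425 > 378; so the answer is 376.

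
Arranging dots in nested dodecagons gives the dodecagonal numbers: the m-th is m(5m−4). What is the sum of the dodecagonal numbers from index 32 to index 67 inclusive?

Σ i(5i−4) = 5Σi² − 4Σi over i = 32..67.
Σi = 2278 − 496 = 1782 and Σi² = 102510 − 10416 = 92094.
5·92094 − 4·1782 = 453342.

453342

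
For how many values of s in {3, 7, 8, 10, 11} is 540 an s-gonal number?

2

s = 3: P(3, 32) = 528 and P(3, 33) = 561; 540 is not s-gonal.
s = 7: P(7, 15) = 540. ✓
s = 8: P(8, 13) = 481 and P(8, 14) = 560; 540 is not s-gonal.
s = 10: P(10, 12) = 540. ✓
s = 11: P(11, 11) = 506 and P(11, 12) = 606; 540 is not s-gonal.
Hits: s ∈ {7, 10} → 2.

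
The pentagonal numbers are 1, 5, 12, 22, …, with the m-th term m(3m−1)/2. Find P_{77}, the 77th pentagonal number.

8855

The 77th pentagonal number is n(3n−1)/2 with n = 77.
77·(3·77 − 1)/2 = 77·230/2 = 77·115 = 8855.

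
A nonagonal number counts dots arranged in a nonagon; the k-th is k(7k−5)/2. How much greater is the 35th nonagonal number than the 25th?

35·(7·35 − 5)/2 = 4200 and 25·(7·25 − 5)/2 = 2125.
Difference: 4200 − 2125 = 2075.

2075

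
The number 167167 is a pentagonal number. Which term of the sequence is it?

334

Set n(3n−1)/2 = 167167, giving 3n² − n − 334334 = 0.
The discriminant is 1 + 24·167167 = 4012009, and √4012009 = 2003.
So n = (1 + 2003) / 6 = 2004/6 = 334.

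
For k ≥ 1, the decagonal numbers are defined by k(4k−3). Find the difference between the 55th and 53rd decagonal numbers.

858

55·(4·55 − 3) = 11935 and 53·(4·53 − 3) = 11077.
Difference: 11935 − 11077 = 858.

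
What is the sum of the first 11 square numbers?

Σ_{i=1}^{11} i² = 11·12·23/6 = 506.

506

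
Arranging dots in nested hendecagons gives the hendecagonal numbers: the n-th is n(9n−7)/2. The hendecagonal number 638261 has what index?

Set n(9n−7)/2 = 638261, giving 9n² − 7n − 1276522 = 0.
So n = (7 + 6779) / 18 = 6786/18 = 377.

377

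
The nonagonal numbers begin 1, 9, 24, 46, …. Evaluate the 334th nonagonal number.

The 334th nonagonal number is n(7n−5)/2 with n = 334.
334·(7·334 − 5)/2 = 334·2333/2 = 389611.

389611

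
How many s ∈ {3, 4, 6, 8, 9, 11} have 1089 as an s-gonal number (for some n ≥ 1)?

s = 3: P(3, 46) = 1081 and P(3, 47) = 1128; 1089 is not s-gonal.
s = 4: P(4, 33) = 1089. ✓
s = 6: P(6, 23) = 1035 and P(6, 24) = 1128; 1089 is not s-gonal.
s = 8: P(8, 19) = 1045 and P(8, 20) = 1160; 1089 is not s-gonal.
s = 9: P(9, 18) = 1089. ✓
s = 11: P(11, 15) = 960 and P(11, 16) = 1096; 1089 is not s-gonal.
Hits: s ∈ {4, 9} → 2.

2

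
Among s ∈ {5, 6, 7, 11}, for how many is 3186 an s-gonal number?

s = 5: P(5, 46) = 3151 and P(5, 47) = 3290; 3186 is not s-gonal.
s = 6: P(6, 40) = 3160 and P(6, 41) = 3321; 3186 is not s-gonal.
s = 7: P(7, 36) = 3186. ✓
s = 11: P(11, 27) = 3186. ✓
Hits: s ∈ {7, 11} → 2.

2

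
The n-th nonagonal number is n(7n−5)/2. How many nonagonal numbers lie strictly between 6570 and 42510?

67

The n-th nonagonal number is n(7n−5)/2.
Smallest index with value > 6570: n = 44 (giving 6666).
Largest index with value < 42510: n = 110 (giving 42075).
Indices 44 through 110: 67 terms.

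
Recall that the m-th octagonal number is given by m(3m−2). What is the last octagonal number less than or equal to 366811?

366800

Solve n(3n−2) ≤ 366811 for integer n.
n = 350 gives 366800 ≤ 366811, while n = 351 gives 368901 > 366811; so the answer is 366800.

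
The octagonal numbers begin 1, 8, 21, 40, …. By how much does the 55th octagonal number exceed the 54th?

Consecutive octagonal numbers differ by 6n − 5: here 6·55 − 5 = 325.

325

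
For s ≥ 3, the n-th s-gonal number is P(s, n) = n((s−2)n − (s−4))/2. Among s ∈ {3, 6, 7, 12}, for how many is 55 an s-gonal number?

2

s = 3: P(3, 10) = 55. ✓
s = 6: P(6, 5) = 45 and P(6, 6) = 66; 55 is not s-gonal.
s = 7: P(7, 5) = 55. ✓
s = 12: P(12, 3) = 33 and P(12, 4) = 64; 55 is not s-gonal.
Hits: s ∈ {3, 7} → 2.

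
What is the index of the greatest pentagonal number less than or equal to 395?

16

Solve n(3n−1)/2 ≤ 395 for integer n.
n = 16 gives 376 ≤ 395, while n = 17 gives 425 > 395; so the answer is index 16.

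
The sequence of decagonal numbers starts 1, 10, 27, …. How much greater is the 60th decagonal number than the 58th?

938

60·(4·60 − 3) = 14220 and 58·(4·58 − 3) = 13282.
Difference: 14220 − 13282 = 938.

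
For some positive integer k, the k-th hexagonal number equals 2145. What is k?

Set n(2n−1) = 2145, giving 2n² − n − 2145 = 0.
The discriminant is 1 + 8·2145 = 17161, and √17161 = 131.
So n = (1 + 131) / 4 = 132/4 = 33.
Check: 33·(2·33 − 1) = 2145. ✓

33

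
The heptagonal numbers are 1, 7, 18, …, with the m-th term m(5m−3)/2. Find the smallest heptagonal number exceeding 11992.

12145

Solve n(5n−3)/2 > 11992 for integer n.
The largest n with value ≤ 11992 is 69 (since 11799 ≤ 11992 < 12145), so the first above is n = 70, value 12145.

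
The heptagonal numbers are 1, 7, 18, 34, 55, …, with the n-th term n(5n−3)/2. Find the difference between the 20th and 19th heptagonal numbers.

Consecutive heptagonal numbers differ by 5n − 4: here 5·20 − 4 = 96.

96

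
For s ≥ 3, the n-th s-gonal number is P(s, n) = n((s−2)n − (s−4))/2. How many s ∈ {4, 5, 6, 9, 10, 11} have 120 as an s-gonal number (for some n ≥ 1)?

1

s = 4: P(4, 10) = 100 and P(4, 11) = 121; 120 is not s-gonal.
s = 5: P(5, 9) = 117 and P(5, 10) = 145; 120 is not s-gonal.
s = 6: P(6, 8) = 120. ✓
s = 9: P(9, 6) = 111 and P(9, 7) = 154; 120 is not s-gonal.
s = 10: P(10, 5) = 85 and P(10, 6) = 126; 120 is not s-gonal.
s = 11: P(11, 5) = 95 and P(11, 6) = 141; 120 is not s-gonal.
Hits: s ∈ {6} → 1.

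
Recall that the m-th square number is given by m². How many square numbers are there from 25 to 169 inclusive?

The n-th square number is n².
Smallest index with value ≥ 25: n = 5 (giving 25).
Largest index with value ≤ 169: n = 13 (giving 169).
Indices 5 through 13: 9 terms.

9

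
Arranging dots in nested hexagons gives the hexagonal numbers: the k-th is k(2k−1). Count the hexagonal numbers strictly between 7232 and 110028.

The n-th hexagonal number is n(2n−1).
Smallest index with value > 7232: n = 61 (giving 7381).
Largest index with value < 110028: n = 234 (giving 109278).
Indices 61 through 234: 174 terms.

174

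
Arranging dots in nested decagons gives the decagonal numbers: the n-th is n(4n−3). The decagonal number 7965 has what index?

45

Set n(4n−3) = 7965, giving 4n² − 3n − 7965 = 0.
The discriminant is 9 + 16·7965 = 127449, and √127449 = 357.
So n = (3 + 357) / 8 = 360/8 = 45.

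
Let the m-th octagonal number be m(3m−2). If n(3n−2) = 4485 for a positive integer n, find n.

Set n(3n−2) = 4485, giving 3n² − 2n − 4485 = 0.
So n = (2 + 232) / 6 = 234/6 = 39.
Check: 39·(3·39 − 2) = 4485. ✓

39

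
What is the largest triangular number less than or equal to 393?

378

Solve n(n+1)/2 ≤ 393 for integer n.
n = 27 gives 378 ≤ 393, while n = 28 gives 406 > 393; so the answer is 378.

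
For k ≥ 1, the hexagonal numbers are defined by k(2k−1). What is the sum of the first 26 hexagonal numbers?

12051

Σ i(2i−1) = 2Σi² − Σi over i = 1..26.
Σi = 351 and Σi² = 6201.
2·6201 − 1·351 = 12051.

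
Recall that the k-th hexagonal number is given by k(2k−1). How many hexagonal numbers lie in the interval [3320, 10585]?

The n-th hexagonal number is n(2n−1).
Smallest index with value ≥ 3320: n = 41 (giving 3321).
Largest index with value ≤ 10585: n = 73 (giving 10585).
Indices 41 through 73: 33 terms.

33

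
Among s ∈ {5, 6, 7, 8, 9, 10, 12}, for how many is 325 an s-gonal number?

2

s = 5: P(5, 14) = 287 and P(5, 15) = 330; 325 is not s-gonal.
s = 6: P(6, 13) = 325. ✓
s = 7: P(7, 11) = 286 and P(7, 12) = 342; 325 is not s-gonal.
s = 8: P(8, 10) = 280 and P(8, 11) = 341; 325 is not s-gonal.
s = 9: P(9, 10) = 325. ✓
s = 10: P(10, 9) = 297 and P(10, 10) = 370; 325 is not s-gonal.
s = 12: P(12, 8) = 288 and P(12, 9) = 369; 325 is not s-gonal.
Hits: s ∈ {6, 9} → 2.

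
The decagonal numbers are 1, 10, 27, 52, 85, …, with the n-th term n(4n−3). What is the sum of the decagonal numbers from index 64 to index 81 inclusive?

376473

Σ i(4i−3) = 4Σi² − 3Σi over i = 64..81.
Σi = 3321 − 2016 = 1305 and Σi² = 180441 − 85344 = 95097.
4·95097 − 3·1305 = 376473.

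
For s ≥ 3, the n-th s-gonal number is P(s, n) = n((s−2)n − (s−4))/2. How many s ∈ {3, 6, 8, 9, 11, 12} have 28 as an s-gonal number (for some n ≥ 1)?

s = 3: P(3, 7) = 28. ✓
s = 6: P(6, 4) = 28. ✓
s = 8: P(8, 3) = 21 and P(8, 4) = 40; 28 is not s-gonal.
s = 9: P(9, 3) = 24 and P(9, 4) = 46; 28 is not s-gonal.
s = 11: P(11, 2) = 11 and P(11, 3) = 30; 28 is not s-gonal.
s = 12: P(12, 2) = 12 and P(12, 3) = 33; 28 is not s-gonal.
Hits: s ∈ {3, 6} → 2.

2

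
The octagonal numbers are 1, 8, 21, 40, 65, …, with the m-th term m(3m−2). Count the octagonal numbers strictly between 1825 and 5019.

The n-th octagonal number is n(3n−2).
Smallest index with value > 1825: n = 26 (giving 1976).
Largest index with value < 5019: n = 41 (giving 4961).
Indices 26 through 41: 16 terms.

16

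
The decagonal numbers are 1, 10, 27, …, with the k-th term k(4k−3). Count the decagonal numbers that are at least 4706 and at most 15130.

The n-th decagonal number is n(4n−3).
Smallest index with value ≥ 4706: n = 35 (giving 4795).
Largest index with value ≤ 15130: n = 61 (giving 14701).
Indices 35 through 61: 27 terms.

27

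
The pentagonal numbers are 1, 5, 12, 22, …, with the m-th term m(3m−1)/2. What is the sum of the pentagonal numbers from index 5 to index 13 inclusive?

Σ i(3i−1)/2 = (3Σi² − Σi) / 2 over i = 5..13.
Σi = 91 − 10 = 81 and Σi² = 819 − 30 = 789.
(3·789 − 1·81) / 2 = 2286/2 = 1143.

1143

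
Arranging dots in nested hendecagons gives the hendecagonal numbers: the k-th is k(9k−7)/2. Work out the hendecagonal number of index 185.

153365

The 185th hendecagonal number is n(9n−7)/2 with n = 185.
185·(9·185 − 7)/2 = 185·1658/2 = 185·829 = 153365.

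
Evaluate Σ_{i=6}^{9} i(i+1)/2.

Σ i(i+1)/2 = (Σi² + Σi) / 2 over i = 6..9.
Σi = 45 − 15 = 30 and Σi² = 285 − 55 = 230.
(1·230 + 1·30) / 2 = 260/2 = 130.

130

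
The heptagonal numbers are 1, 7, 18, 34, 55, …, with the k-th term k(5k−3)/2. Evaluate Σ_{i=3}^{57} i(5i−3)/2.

155925

Σ i(5i−3)/2 = (5Σi² − 3Σi) / 2 over i = 3..57.
Σi = 1653 − 3 = 1650 and Σi² = 63365 − 5 = 63360.
(5·63360 − 3·1650) / 2 = 311850/2 = 155925.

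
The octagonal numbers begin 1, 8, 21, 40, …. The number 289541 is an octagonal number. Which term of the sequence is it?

Set n(3n−2) = 289541, giving 3n² − 2n − 289541 = 0.
So n = (2 + 1864) / 6 = 1866/6 = 311.

311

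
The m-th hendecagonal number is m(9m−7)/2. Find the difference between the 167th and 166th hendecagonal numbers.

Consecutive hendecagonal numbers differ by 9n − 8: here 9·167 − 8 = 1495.

1495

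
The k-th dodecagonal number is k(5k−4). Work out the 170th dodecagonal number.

The 170th dodecagonal number is n(5n−4) with n = 170.
170·(5·170 − 4) = 170·846 = 143820.

143820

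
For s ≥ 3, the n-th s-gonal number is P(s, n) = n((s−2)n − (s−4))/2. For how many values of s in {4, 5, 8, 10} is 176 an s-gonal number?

s = 4: P(4, 13) = 169 and P(4, 14) = 196; 176 is not s-gonal.
s = 5: P(5, 11) = 176. ✓
s = 8: P(8, 8) = 176. ✓
s = 10: P(10, 7) = 175 and P(10, 8) = 232; 176 is not s-gonal.
Hits: s ∈ {5, 8} → 2.

2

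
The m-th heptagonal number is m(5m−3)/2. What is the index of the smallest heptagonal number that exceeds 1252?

Solve n(5n−3)/2 > 1252 for integer n.
The largest n with value ≤ 1252 is 22 (since 1177 ≤ 1252 < 1288), so the first above is n = 23, value 1288.

23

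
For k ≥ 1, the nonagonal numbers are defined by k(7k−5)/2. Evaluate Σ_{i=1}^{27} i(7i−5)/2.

23310

Σ i(7i−5)/2 = (7Σi² − 5Σi) / 2 over i = 1..27.
Σi = 378 and Σi² = 6930.
(7·6930 − 5·378) / 2 = 46620/2 = 23310.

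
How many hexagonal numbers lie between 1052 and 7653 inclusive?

39

The n-th hexagonal number is n(2n−1).
Smallest index with value ≥ 1052: n = 24 (giving 1128).
Largest index with value ≤ 7653: n = 62 (giving 7626).
Indices 24 through 62: 39 terms.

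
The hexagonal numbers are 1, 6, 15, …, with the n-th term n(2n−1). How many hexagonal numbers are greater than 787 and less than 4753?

The n-th hexagonal number is n(2n−1).
Smallest index with value > 787: n = 21 (giving 861).
Largest index with value < 4753: n = 48 (giving 4560).
Indices 21 through 48: 28 terms.

28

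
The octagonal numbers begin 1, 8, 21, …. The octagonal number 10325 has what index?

Set n(3n−2) = 10325, giving 3n² − 2n − 10325 = 0.
So n = (2 + 352) / 6 = 354/6 = 59.

59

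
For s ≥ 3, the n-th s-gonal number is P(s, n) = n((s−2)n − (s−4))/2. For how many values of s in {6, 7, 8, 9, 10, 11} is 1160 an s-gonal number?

s = 6: P(6, 24) = 1128 and P(6, 25) = 1225; 1160 is not s-gonal.
s = 7: P(7, 21) = 1071 and P(7, 22) = 1177; 1160 is not s-gonal.
s = 8: P(8, 20) = 1160. ✓
s = 9: P(9, 18) = 1089 and P(9, 19) = 1216; 1160 is not s-gonal.
s = 10: P(10, 17) = 1105 and P(10, 18) = 1242; 1160 is not s-gonal.
s = 11: P(11, 16) = 1096 and P(11, 17) = 1241; 1160 is not s-gonal.
Hits: s ∈ {8} → 1.

1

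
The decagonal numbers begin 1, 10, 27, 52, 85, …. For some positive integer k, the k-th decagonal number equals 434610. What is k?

Set n(4n−3) = 434610, giving 4n² − 3n − 434610 = 0.
The discriminant is 9 + 16·434610 = 6953769, and √6953769 = 2637.
So n = (3 + 2637) / 8 = 2640/8 = 330.

330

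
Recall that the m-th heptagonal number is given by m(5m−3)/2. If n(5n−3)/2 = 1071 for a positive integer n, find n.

21

Set n(5n−3)/2 = 1071, giving 5n² − 3n − 2142 = 0.
The discriminant is 9 + 40·1071 = 42849, and √42849 = 207.
So n = (3 + 207) / 10 = 210/10 = 21.
Check: 21·(5·21 − 3)/2 = 1071. ✓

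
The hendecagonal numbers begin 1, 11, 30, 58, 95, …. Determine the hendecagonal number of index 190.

The 190th hendecagonal number is n(9n−7)/2 with n = 190.
190·(9·190 − 7)/2 = 190·1703/2 = 161785.

161785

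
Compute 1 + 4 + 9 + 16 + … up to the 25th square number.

Σ_{i=1}^{25} i² = 25·26·51/6 = 5525.

5525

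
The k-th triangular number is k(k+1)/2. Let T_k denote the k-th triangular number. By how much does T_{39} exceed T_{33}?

39·40/2 = 780 and 33·34/2 = 561.
Difference: 780 − 561 = 219.

219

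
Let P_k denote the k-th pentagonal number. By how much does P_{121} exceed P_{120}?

361

Consecutive pentagonal numbers differ by 3n − 2: here 3·121 − 2 = 361.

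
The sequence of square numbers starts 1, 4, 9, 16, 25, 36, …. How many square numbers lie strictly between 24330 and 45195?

The n-th square number is n².
Smallest index with value > 24330: n = 156 (giving 24336).
Largest index with value < 45195: n = 212 (giving 44944).
Indices 156 through 212: 57 terms.

57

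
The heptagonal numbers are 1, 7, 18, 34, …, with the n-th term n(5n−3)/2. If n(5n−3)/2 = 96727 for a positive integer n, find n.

Set n(5n−3)/2 = 96727, giving 5n² − 3n − 193454 = 0.
So n = (3 + 1967) / 10 = 1970/10 = 197.
Check: 197·(5·197 − 3)/2 = 96727. ✓

197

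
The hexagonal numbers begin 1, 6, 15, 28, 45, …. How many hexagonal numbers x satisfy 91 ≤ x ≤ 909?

The n-th hexagonal number is n(2n−1).
Smallest index with value ≥ 91: n = 7 (giving 91).
Largest index with value ≤ 909: n = 21 (giving 861).
Indices 7 through 21: 15 terms.

15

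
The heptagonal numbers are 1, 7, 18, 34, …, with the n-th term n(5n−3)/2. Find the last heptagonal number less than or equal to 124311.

123988

Solve n(5n−3)/2 ≤ 124311 for integer n.
n = 223 gives 123988 ≤ 124311, while n = 224 gives 125104 > 124311; so the answer is 123988.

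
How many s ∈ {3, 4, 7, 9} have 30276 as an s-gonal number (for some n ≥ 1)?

1

s = 3: P(3, 245) = 30135 and P(3, 246) = 30381; 30276 is not s-gonal.
s = 4: P(4, 174) = 30276. ✓
s = 7: P(7, 110) = 30085 and P(7, 111) = 30636; 30276 is not s-gonal.
s = 9: P(9, 93) = 30039 and P(9, 94) = 30691; 30276 is not s-gonal.
Hits: s ∈ {4} → 1.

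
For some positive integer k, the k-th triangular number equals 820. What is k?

40

Set n(n+1)/2 = 820, giving n² + n − 1640 = 0.
So n = (-1 + 81) / 2 = 80/2 = 40.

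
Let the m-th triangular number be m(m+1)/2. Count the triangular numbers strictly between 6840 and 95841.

The n-th triangular number is n(n+1)/2.
Smallest index with value > 6840: n = 117 (giving 6903).
Largest index with value < 95841: n = 437 (giving 95703).
Indices 117 through 437: 321 terms.

321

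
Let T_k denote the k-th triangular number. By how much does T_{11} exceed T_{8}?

11·12/2 = 66 and 8·9/2 = 36.
Difference: 66 − 36 = 30.

30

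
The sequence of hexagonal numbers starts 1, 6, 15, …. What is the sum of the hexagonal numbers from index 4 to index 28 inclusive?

15000

Σ i(2i−1) = 2Σi² − Σi over i = 4..28.
Σi = 406 − 6 = 400 and Σi² = 7714 − 14 = 7700.
2·7700 − 1·400 = 15000.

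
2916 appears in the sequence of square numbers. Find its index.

54

We need n² = 2916, so n = √2916 = 54.
Check: 54² = 2916. ✓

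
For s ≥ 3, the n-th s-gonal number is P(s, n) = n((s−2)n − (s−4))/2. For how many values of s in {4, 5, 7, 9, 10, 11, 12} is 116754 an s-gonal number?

1

s = 4: P(4, 341) = 116281 and P(4, 342) = 116964; 116754 is not s-gonal.
s = 5: P(5, 279) = 116622 and P(5, 280) = 117460; 116754 is not s-gonal.
s = 7: P(7, 216) = 116316 and P(7, 217) = 117397; 116754 is not s-gonal.
s = 9: P(9, 183) = 116754. ✓
s = 10: P(10, 171) = 116451 and P(10, 172) = 117820; 116754 is not s-gonal.
s = 11: P(11, 161) = 116081 and P(11, 162) = 117531; 116754 is not s-gonal.
s = 12: P(12, 153) = 116433 and P(12, 154) = 117964; 116754 is not s-gonal.
Hits: s ∈ {9} → 1.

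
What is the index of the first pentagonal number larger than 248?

Solve n(3n−1)/2 > 248 for integer n.
The largest n with value ≤ 248 is 13 (since 247 ≤ 248 < 287), so the first above is n = 14, value 287.

14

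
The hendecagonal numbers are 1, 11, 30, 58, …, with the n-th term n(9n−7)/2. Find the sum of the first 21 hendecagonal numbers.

Σ i(9i−7)/2 = (9Σi² − 7Σi) / 2 over i = 1..21.
Σi = 231 and Σi² = 3311.
(9·3311 − 7·231) / 2 = 28182/2 = 14091.

14091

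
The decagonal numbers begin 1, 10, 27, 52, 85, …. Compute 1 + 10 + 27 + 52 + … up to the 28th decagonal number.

Σ i(4i−3) = 4Σi² − 3Σi over i = 1..28.
Σi = 406 and Σi² = 7714.
4·7714 − 3·406 = 29638.

29638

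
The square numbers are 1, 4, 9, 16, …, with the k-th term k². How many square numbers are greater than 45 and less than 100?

3

The n-th square number is n².
Smallest index with value > 45: n = 7 (giving 49).
Largest index with value < 100: n = 9 (giving 81).
Indices 7 through 9: 3 terms.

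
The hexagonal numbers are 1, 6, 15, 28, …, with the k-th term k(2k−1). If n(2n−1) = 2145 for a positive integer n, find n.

Set n(2n−1) = 2145, giving 2n² − n − 2145 = 0.
The discriminant is 1 + 8·2145 = 17161, and √17161 = 131.
So n = (1 + 131) / 4 = 132/4 = 33.

33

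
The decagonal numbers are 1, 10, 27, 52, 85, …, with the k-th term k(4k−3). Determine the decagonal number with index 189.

189·(4·189 − 3) = 189·753 = 142317.

142317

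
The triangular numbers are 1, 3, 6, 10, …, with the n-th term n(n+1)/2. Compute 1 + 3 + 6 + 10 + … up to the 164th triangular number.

Σ i(i+1)/2 = (Σi² + Σi) / 2 over i = 1..164.
Σi = 13530 and Σi² = 1483790.
(1·1483790 + 1·13530) / 2 = 1497320/2 = 748660.

748660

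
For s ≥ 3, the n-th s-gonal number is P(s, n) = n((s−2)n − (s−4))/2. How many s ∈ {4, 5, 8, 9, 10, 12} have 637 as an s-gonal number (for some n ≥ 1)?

s = 4: P(4, 25) = 625 and P(4, 26) = 676; 637 is not s-gonal.
s = 5: P(5, 20) = 590 and P(5, 21) = 651; 637 is not s-gonal.
s = 8: P(8, 14) = 560 and P(8, 15) = 645; 637 is not s-gonal.
s = 9: P(9, 13) = 559 and P(9, 14) = 651; 637 is not s-gonal.
s = 10: P(10, 13) = 637. ✓
s = 12: P(12, 11) = 561 and P(12, 12) = 672; 637 is not s-gonal.
Hits: s ∈ {10} → 1.

1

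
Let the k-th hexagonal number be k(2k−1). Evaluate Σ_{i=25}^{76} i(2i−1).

286026

Σ i(2i−1) = 2Σi² − Σi over i = 25..76.
Σi = 2926 − 300 = 2626 and Σi² = 149226 − 4900 = 144326.
2·144326 − 1·2626 = 286026.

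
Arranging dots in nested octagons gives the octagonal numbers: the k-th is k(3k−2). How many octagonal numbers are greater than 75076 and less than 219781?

112

The n-th octagonal number is n(3n−2).
Smallest index with value > 75076: n = 159 (giving 75525).
Largest index with value < 219781: n = 270 (giving 218160).
Indices 159 through 270: 112 terms.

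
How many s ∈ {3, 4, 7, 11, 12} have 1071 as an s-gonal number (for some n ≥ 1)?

1

s = 3: P(3, 45) = 1035 and P(3, 46) = 1081; 1071 is not s-gonal.
s = 4: P(4, 32) = 1024 and P(4, 33) = 1089; 1071 is not s-gonal.
s = 7: P(7, 21) = 1071. ✓
s = 11: P(11, 15) = 960 and P(11, 16) = 1096; 1071 is not s-gonal.
s = 12: P(12, 15) = 1065 and P(12, 16) = 1216; 1071 is not s-gonal.
Hits: s ∈ {7} → 1.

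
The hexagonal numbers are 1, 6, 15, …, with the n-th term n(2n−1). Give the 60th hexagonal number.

7140

The 60th hexagonal number is n(2n−1) with n = 60.
60·(2·60 − 1) = 60·119 = 7140.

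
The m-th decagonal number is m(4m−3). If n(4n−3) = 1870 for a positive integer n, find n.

Set n(4n−3) = 1870, giving 4n² − 3n − 1870 = 0.
The discriminant is 9 + 16·1870 = 29929, and √29929 = 173.
So n = (3 + 173) / 8 = 176/8 = 22.

22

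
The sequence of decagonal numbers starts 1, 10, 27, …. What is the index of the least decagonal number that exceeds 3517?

31

Solve n(4n−3) > 3517 for integer n.
The largest n with value ≤ 3517 is 30 (since 3510 ≤ 3517 < 3751), so the first above is n = 31, value 3751.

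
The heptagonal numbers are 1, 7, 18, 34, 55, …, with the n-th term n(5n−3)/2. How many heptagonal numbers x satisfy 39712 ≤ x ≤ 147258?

The n-th heptagonal number is n(5n−3)/2.
Smallest index with value ≥ 39712: n = 127 (giving 40132).
Largest index with value ≤ 147258: n = 243 (giving 147258).
Indices 127 through 243: 117 terms.

117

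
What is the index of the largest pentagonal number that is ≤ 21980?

121

Solve n(3n−1)/2 ≤ 21980 for integer n.
n = 121 gives 21901 ≤ 21980, while n = 122 gives 22265 > 21980; so the answer is index 121.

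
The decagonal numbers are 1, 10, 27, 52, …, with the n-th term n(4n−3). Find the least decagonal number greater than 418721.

418932

Solve n(4n−3) > 418721 for integer n.
The largest n with value ≤ 418721 is 323 (since 416347 ≤ 418721 < 418932), so the first above is n = 324, value 418932.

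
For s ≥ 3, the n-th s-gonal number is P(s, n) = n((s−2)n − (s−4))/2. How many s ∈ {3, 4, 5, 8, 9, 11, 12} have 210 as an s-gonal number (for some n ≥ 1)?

2

s = 3: P(3, 20) = 210. ✓
s = 4: P(4, 14) = 196 and P(4, 15) = 225; 210 is not s-gonal.
s = 5: P(5, 12) = 210. ✓
s = 8: P(8, 8) = 176 and P(8, 9) = 225; 210 is not s-gonal.
s = 9: P(9, 8) = 204 and P(9, 9) = 261; 210 is not s-gonal.
s = 11: P(11, 7) = 196 and P(11, 8) = 260; 210 is not s-gonal.
s = 12: P(12, 6) = 156 and P(12, 7) = 217; 210 is not s-gonal.
Hits: s ∈ {3, 5} → 2.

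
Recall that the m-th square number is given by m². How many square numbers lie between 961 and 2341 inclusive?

18

The n-th square number is n².
Smallest index with value ≥ 961: n = 31 (giving 961).
Largest index with value ≤ 2341: n = 48 (giving 2304).
Indices 31 through 48: 18 terms.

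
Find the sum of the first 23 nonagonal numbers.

Σ i(7i−5)/2 = (7Σi² − 5Σi) / 2 over i = 1..23.
Σi = 276 and Σi² = 4324.
(7·4324 − 5·276) / 2 = 28888/2 = 14444.

14444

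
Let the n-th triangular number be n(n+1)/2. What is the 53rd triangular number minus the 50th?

156

53·54/2 = 1431 and 50·51/2 = 1275.
Difference: 1431 − 1275 = 156.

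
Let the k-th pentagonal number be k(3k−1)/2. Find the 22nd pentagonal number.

The 22nd pentagonal number is n(3n−1)/2 with n = 22.
22·(3·22 − 1)/2 = 22·65/2 = 715.

715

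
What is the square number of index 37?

1369

The 37th square number is n² with n = 37.
37² = 1369.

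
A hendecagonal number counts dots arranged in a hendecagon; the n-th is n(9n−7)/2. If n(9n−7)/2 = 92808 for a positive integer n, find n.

144

Set n(9n−7)/2 = 92808, giving 9n² − 7n − 185616 = 0.
The discriminant is 49 + 72·92808 = 6682225, and √6682225 = 2585.
So n = (7 + 2585) / 18 = 2592/18 = 144.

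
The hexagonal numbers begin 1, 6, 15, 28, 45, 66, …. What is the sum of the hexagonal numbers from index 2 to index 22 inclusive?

Σ i(2i−1) = 2Σi² − Σi over i = 2..22.
Σi = 253 − 1 = 252 and Σi² = 3795 − 1 = 3794.
2·3794 − 1·252 = 7336.

7336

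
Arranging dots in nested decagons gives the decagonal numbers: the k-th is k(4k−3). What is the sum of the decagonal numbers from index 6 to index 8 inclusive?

533

Σ i(4i−3) = 4Σi² − 3Σi over i = 6..8.
Σi = 36 − 15 = 21 and Σi² = 204 − 55 = 149.
4·149 − 3·21 = 533.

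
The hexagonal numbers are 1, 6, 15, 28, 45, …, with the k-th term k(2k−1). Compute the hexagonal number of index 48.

4560

The 48th hexagonal number is n(2n−1) with n = 48.
48·(2·48 − 1) = 48·95 = 4560.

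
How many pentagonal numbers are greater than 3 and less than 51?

The n-th pentagonal number is n(3n−1)/2.
Smallest index with value > 3: n = 2 (giving 5).
Largest index with value < 51: n = 5 (giving 35).
Indices 2 through 5: 4 terms.

4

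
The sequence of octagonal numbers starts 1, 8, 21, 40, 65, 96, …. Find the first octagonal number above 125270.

Solve n(3n−2) > 125270 for integer n.
The largest n with value ≤ 125270 is 204 (since 124440 ≤ 125270 < 125665), so the first above is n = 205, value 125665.

125665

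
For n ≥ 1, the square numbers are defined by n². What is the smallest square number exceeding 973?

1024

Solve n² > 973 for integer n.
The largest n with value ≤ 973 is 31 (since 961 ≤ 973 < 1024), so the first above is n = 32, value 1024.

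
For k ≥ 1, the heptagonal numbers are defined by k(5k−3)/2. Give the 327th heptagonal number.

The 327th heptagonal number is n(5n−3)/2 with n = 327.
327·(5·327 − 3)/2 = 327·1632/2 = 327·816 = 266832.

266832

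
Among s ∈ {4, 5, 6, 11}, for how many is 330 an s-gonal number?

s = 4: P(4, 18) = 324 and P(4, 19) = 361; 330 is not s-gonal.
s = 5: P(5, 15) = 330. ✓
s = 6: P(6, 13) = 325 and P(6, 14) = 378; 330 is not s-gonal.
s = 11: P(11, 8) = 260 and P(11, 9) = 333; 330 is not s-gonal.
Hits: s ∈ {5} → 1.

1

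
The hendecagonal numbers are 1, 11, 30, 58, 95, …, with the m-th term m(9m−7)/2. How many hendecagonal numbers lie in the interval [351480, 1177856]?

233

The n-th hendecagonal number is n(9n−7)/2.
Smallest index with value ≥ 351480: n = 280 (giving 351820).
Largest index with value ≤ 1177856: n = 512 (giving 1177856).
Indices 280 through 512: 233 terms.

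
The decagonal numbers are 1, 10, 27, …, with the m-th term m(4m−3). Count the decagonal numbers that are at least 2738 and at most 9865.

The n-th decagonal number is n(4n−3).
Smallest index with value ≥ 2738: n = 27 (giving 2835).
Largest index with value ≤ 9865: n = 50 (giving 9850).
Indices 27 through 50: 24 terms.

24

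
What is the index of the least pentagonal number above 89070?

244

Solve n(3n−1)/2 > 89070 for integer n.
The largest n with value ≤ 89070 is 243 (since 88452 ≤ 89070 < 89182), so the first above is n = 244, value 89182.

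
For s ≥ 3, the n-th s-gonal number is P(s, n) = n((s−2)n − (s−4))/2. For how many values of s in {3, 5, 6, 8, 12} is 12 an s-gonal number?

s = 3: P(3, 4) = 10 and P(3, 5) = 15; 12 is not s-gonal.
s = 5: P(5, 3) = 12. ✓
s = 6: P(6, 2) = 6 and P(6, 3) = 15; 12 is not s-gonal.
s = 8: P(8, 2) = 8 and P(8, 3) = 21; 12 is not s-gonal.
s = 12: P(12, 2) = 12. ✓
Hits: s ∈ {5, 12} → 2.

2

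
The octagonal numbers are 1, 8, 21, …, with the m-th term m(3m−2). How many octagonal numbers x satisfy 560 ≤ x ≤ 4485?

The n-th octagonal number is n(3n−2).
Smallest index with value ≥ 560: n = 14 (giving 560).
Largest index with value ≤ 4485: n = 39 (giving 4485).
Indices 14 through 39: 26 terms.

26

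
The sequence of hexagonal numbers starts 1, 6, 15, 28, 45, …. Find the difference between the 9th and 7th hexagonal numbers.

62

9·(2·9 − 1) = 153 and 7·(2·7 − 1) = 91.
Difference: 153 − 91 = 62.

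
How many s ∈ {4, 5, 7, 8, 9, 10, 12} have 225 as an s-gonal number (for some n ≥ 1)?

2

s = 4: P(4, 15) = 225. ✓
s = 5: P(5, 12) = 210 and P(5, 13) = 247; 225 is not s-gonal.
s = 7: P(7, 9) = 189 and P(7, 10) = 235; 225 is not s-gonal.
s = 8: P(8, 9) = 225. ✓
s = 9: P(9, 8) = 204 and P(9, 9) = 261; 225 is not s-gonal.
s = 10: P(10, 7) = 175 and P(10, 8) = 232; 225 is not s-gonal.
s = 12: P(12, 7) = 217 and P(12, 8) = 288; 225 is not s-gonal.
Hits: s ∈ {4, 8} → 2.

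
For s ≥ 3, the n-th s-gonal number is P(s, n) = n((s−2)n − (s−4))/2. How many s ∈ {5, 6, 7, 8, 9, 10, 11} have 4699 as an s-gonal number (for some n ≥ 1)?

s = 5: P(5, 56) = 4676 and P(5, 57) = 4845; 4699 is not s-gonal.
s = 6: P(6, 48) = 4560 and P(6, 49) = 4753; 4699 is not s-gonal.
s = 7: P(7, 43) = 4558 and P(7, 44) = 4774; 4699 is not s-gonal.
s = 8: P(8, 39) = 4485 and P(8, 40) = 4720; 4699 is not s-gonal.
s = 9: P(9, 37) = 4699. ✓
s = 10: P(10, 34) = 4522 and P(10, 35) = 4795; 4699 is not s-gonal.
s = 11: P(11, 32) = 4496 and P(11, 33) = 4785; 4699 is not s-gonal.
Hits: s ∈ {9} → 1.

1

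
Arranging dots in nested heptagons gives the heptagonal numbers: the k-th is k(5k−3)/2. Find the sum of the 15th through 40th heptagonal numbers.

Σ i(5i−3)/2 = (5Σi² − 3Σi) / 2 over i = 15..40.
Σi = 820 − 105 = 715 and Σi² = 22140 − 1015 = 21125.
(5·21125 − 3·715) / 2 = 103480/2 = 51740.

51740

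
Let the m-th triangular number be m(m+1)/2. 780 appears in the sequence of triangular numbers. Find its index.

Set n(n+1)/2 = 780, giving n² + n − 1560 = 0.
So n = (-1 + 79) / 2 = 78/2 = 39.
Check: 39·40/2 = 780. ✓

39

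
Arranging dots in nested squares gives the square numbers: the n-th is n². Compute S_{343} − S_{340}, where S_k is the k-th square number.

343² = 117649 and 340² = 115600.
Difference: 117649 − 115600 = 2049.

2049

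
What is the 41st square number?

The 41st square number is n² with n = 41.
41² = 1681.

1681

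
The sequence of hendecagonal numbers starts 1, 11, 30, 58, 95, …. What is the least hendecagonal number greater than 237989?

Solve n(9n−7)/2 > 237989 for integer n.
The largest n with value ≤ 237989 is 230 (since 237245 ≤ 237989 < 239316), so the first above is n = 231, value 239316.

239316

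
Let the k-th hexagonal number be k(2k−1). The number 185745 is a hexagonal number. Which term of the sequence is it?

Set n(2n−1) = 185745, giving 2n² − n − 185745 = 0.
The discriminant is 1 + 8·185745 = 1485961, and √1485961 = 1219.
So n = (1 + 1219) / 4 = 1220/4 = 305.

305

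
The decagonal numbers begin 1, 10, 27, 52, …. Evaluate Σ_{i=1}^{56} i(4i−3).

Σ i(4i−3) = 4Σi² − 3Σi over i = 1..56.
Σi = 1596 and Σi² = 60116.
4·60116 − 3·1596 = 235676.

235676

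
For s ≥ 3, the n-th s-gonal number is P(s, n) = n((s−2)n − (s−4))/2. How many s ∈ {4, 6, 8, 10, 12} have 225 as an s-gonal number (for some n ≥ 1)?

2

s = 4: P(4, 15) = 225. ✓
s = 6: P(6, 10) = 190 and P(6, 11) = 231; 225 is not s-gonal.
s = 8: P(8, 9) = 225. ✓
s = 10: P(10, 7) = 175 and P(10, 8) = 232; 225 is not s-gonal.
s = 12: P(12, 7) = 217 and P(12, 8) = 288; 225 is not s-gonal.
Hits: s ∈ {4, 8} → 2.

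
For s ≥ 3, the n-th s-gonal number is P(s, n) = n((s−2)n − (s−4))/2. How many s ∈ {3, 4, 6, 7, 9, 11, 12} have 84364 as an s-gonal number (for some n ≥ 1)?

1

s = 3: P(3, 410) = 84255 and P(3, 411) = 84666; 84364 is not s-gonal.
s = 4: P(4, 290) = 84100 and P(4, 291) = 84681; 84364 is not s-gonal.
s = 6: P(6, 205) = 83845 and P(6, 206) = 84666; 84364 is not s-gonal.
s = 7: P(7, 184) = 84364. ✓
s = 9: P(9, 155) = 83700 and P(9, 156) = 84786; 84364 is not s-gonal.
s = 11: P(11, 137) = 83981 and P(11, 138) = 85215; 84364 is not s-gonal.
s = 12: P(12, 130) = 83980 and P(12, 131) = 85281; 84364 is not s-gonal.
Hits: s ∈ {7} → 1.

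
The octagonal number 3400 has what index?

Set n(3n−2) = 3400, giving 3n² − 2n − 3400 = 0.
So n = (2 + 202) / 6 = 204/6 = 34.

34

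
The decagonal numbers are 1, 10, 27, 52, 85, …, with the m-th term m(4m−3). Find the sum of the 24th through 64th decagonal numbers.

Σ i(4i−3) = 4Σi² − 3Σi over i = 24..64.
Σi = 2080 − 276 = 1804 and Σi² = 89440 − 4324 = 85116.
4·85116 − 3·1804 = 335052.

335052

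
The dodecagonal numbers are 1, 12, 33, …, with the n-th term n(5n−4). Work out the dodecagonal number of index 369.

679329

The 369th dodecagonal number is n(5n−4) with n = 369.
369·(5·369 − 4) = 369·1841 = 679329.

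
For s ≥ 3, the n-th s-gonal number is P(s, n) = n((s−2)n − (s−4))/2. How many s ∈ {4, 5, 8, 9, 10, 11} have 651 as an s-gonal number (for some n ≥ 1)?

2

s = 4: P(4, 25) = 625 and P(4, 26) = 676; 651 is not s-gonal.
s = 5: P(5, 21) = 651. ✓
s = 8: P(8, 15) = 645 and P(8, 16) = 736; 651 is not s-gonal.
s = 9: P(9, 14) = 651. ✓
s = 10: P(10, 13) = 637 and P(10, 14) = 742; 651 is not s-gonal.
s = 11: P(11, 12) = 606 and P(11, 13) = 715; 651 is not s-gonal.
Hits: s ∈ {5, 9} → 2.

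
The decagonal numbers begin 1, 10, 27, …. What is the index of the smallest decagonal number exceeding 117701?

Solve n(4n−3) > 117701 for integer n.
The largest n with value ≤ 117701 is 171 (since 116451 ≤ 117701 < 117820), so the first above is n = 172, value 117820.

172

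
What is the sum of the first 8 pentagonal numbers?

Σ i(3i−1)/2 = (3Σi² − Σi) / 2 over i = 1..8.
Σi = 36 and Σi² = 204.
(3·204 − 1·36) / 2 = 576/2 = 288.

288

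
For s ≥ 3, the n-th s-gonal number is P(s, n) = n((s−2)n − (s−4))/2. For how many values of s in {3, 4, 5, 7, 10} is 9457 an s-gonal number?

1

s = 3: P(3, 137) = 9453 and P(3, 138) = 9591; 9457 is not s-gonal.
s = 4: P(4, 97) = 9409 and P(4, 98) = 9604; 9457 is not s-gonal.
s = 5: P(5, 79) = 9322 and P(5, 80) = 9560; 9457 is not s-gonal.
s = 7: P(7, 61) = 9211 and P(7, 62) = 9517; 9457 is not s-gonal.
s = 10: P(10, 49) = 9457. ✓
Hits: s ∈ {10} → 1.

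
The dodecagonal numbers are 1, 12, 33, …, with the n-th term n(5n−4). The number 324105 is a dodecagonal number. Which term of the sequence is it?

255

Set n(5n−4) = 324105, giving 5n² − 4n − 324105 = 0.
The discriminant is 16 + 20·324105 = 6482116, and √6482116 = 2546.
So n = (4 + 2546) / 10 = 2550/10 = 255.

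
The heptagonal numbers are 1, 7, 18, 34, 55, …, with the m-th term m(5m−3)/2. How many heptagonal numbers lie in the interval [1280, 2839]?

The n-th heptagonal number is n(5n−3)/2.
Smallest index with value ≥ 1280: n = 23 (giving 1288).
Largest index with value ≤ 2839: n = 34 (giving 2839).
Indices 23 through 34: 12 terms.

12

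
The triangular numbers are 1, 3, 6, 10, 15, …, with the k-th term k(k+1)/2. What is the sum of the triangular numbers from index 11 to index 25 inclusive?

2705

Σ i(i+1)/2 = (Σi² + Σi) / 2 over i = 11..25.
Σi = 325 − 55 = 270 and Σi² = 5525 − 385 = 5140.
(1·5140 + 1·270) / 2 = 5410/2 = 2705.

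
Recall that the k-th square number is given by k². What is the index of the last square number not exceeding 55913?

236

Solve n² ≤ 55913 for integer n.
n = 236 gives 55696 ≤ 55913, while n = 237 gives 56169 > 55913; so the answer is index 236.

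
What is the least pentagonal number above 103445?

Solve n(3n−1)/2 > 103445 for integer n.
The largest n with value ≤ 103445 is 262 (since 102835 ≤ 103445 < 103622), so the first above is n = 263, value 103622.

103622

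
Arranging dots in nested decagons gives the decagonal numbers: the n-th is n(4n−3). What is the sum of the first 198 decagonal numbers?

10369293

Σ i(4i−3) = 4Σi² − 3Σi over i = 1..198.
Σi = 19701 and Σi² = 2607099.
4·2607099 − 3·19701 = 10369293.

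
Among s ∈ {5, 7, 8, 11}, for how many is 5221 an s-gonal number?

1

s = 5: P(5, 59) = 5192 and P(5, 60) = 5370; 5221 is not s-gonal.
s = 7: P(7, 46) = 5221. ✓
s = 8: P(8, 42) = 5208 and P(8, 43) = 5461; 5221 is not s-gonal.
s = 11: P(11, 34) = 5083 and P(11, 35) = 5390; 5221 is not s-gonal.
Hits: s ∈ {7} → 1.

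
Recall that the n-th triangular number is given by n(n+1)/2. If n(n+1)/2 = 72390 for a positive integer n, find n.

Set n(n+1)/2 = 72390, giving n² + n − 144780 = 0.
The discriminant is 1 + 8·72390 = 579121, and √579121 = 761.
So n = (-1 + 761) / 2 = 760/2 = 380.

380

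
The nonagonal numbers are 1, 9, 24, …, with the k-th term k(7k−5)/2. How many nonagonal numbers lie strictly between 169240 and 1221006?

370

The n-th nonagonal number is n(7n−5)/2.
Smallest index with value > 169240: n = 221 (giving 170391).
Largest index with value < 1221006: n = 590 (giving 1216875).
Indices 221 through 590: 370 terms.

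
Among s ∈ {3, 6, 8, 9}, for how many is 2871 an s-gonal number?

s = 3: P(3, 75) = 2850 and P(3, 76) = 2926; 2871 is not s-gonal.
s = 6: P(6, 38) = 2850 and P(6, 39) = 3003; 2871 is not s-gonal.
s = 8: P(8, 31) = 2821 and P(8, 32) = 3008; 2871 is not s-gonal.
s = 9: P(9, 29) = 2871. ✓
Hits: s ∈ {9} → 1.

1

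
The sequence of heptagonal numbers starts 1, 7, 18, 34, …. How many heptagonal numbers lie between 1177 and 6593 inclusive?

30

The n-th heptagonal number is n(5n−3)/2.
Smallest index with value ≥ 1177: n = 22 (giving 1177).
Largest index with value ≤ 6593: n = 51 (giving 6426).
Indices 22 through 51: 30 terms.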